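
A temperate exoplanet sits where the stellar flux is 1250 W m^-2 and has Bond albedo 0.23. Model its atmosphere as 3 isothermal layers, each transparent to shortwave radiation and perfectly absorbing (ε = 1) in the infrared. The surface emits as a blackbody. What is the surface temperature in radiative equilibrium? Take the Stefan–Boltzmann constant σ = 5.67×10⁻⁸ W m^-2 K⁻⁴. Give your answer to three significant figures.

The effective emission temperature is T_e = [S(1−α)/(4σ)]^¼ = 255.2 K.
For an N-layer opaque stack, T_s⁴ = (N+1)T_e⁴, hence T_s = (4)^(1/4)×255.2 K = 361.0 K.

361 K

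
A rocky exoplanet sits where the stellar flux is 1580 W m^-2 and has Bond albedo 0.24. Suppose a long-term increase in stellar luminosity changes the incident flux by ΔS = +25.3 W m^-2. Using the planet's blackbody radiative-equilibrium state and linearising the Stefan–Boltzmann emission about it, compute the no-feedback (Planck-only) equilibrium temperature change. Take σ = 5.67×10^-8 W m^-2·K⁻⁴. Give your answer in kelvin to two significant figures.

1.1 K

The baseline emission temperature is T_e = 269.7 K.
TOA radiative forcing: ΔF = (1−α)ΔS/4 = 0.76·(+25.3)/4 = 4.807 W m^-2.
Planck response: λ_P = 4σT_e³ = 4·5.67×10⁻⁸·(269.7)³ = 4.452 W m^-2/K.
Hence the no-feedback warming is ΔF/(4σT_e³) = 1.08 K.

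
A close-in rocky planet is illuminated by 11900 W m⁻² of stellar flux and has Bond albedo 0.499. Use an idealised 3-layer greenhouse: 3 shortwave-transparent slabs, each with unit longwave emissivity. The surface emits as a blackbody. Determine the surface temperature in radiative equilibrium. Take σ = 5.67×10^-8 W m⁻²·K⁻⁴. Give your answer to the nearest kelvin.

569 kelvin

The effective emission temperature is T_e = [S(1−α)/(4σ)]^¼ = 402.7 K.
With N = 3 opaque layers, T_s = (N+1)^(1/4)·T_e = 4^(1/4)·402.7 = 569.4 K.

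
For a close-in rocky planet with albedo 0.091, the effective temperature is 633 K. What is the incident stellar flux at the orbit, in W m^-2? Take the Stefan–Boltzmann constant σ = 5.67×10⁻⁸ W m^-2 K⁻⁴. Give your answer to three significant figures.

From S(1−α)/4 = σT⁴: S = 4σT⁴/(1−α).
σT⁴ = 5.67×10⁻⁸·(633)⁴ = 9103 W m^-2.
So S = 4×9103/(1−0.091) = 40060 W m^-2.

40100 W m^-2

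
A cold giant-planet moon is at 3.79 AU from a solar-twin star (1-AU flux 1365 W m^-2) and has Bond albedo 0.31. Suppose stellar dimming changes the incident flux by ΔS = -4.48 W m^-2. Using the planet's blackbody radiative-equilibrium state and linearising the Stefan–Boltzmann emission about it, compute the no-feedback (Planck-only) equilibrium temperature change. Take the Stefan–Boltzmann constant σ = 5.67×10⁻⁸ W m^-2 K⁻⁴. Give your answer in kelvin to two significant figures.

Flux at the orbit: S = 1365/(3.79)² = 95.03 W m^-2.
Unperturbed T_e = [95.03·(1−0.31)/(4σ)]^¼ = 130.4 K.
Only a fraction (1−α) is absorbed and it's spread over 4πR², so ΔF = (1−α)ΔS/4 = -0.7728 W m^-2.
Planck response: λ_P = 4σT_e³ = 4·5.67×10⁻⁸·(130.4)³ = 0.5028 W m^-2/K.
Hence the no-feedback warming is ΔF/(4σT_e³) = -1.54 K.

-1.5 kelvin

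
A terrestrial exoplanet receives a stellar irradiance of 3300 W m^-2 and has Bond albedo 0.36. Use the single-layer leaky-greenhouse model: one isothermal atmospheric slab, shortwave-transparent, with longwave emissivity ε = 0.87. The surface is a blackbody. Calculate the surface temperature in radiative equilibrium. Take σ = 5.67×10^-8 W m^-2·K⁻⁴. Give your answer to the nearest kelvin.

358 K

The planet radiates to space at T_e = [S(1−α)/(4σ)]^(1/4) = 310.6 K.
Surface balance with a leaky layer gives σT_s⁴ = σT_e⁴·2/(2−ε), so T_s = T_e·[2/(2−0.87)]^(1/4) = 358.3 K.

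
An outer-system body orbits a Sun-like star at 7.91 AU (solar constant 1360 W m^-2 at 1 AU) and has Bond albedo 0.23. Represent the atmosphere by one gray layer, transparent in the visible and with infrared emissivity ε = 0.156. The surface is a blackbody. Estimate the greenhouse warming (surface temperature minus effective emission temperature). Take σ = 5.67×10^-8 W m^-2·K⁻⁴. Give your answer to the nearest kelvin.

Irradiance scales as 1/d², so S = 1360 W m^-2 × (1/7.91)² = 21.74 W m^-2.
Effective emission temperature (TOA balance): σT_e⁴ = S(1−α)/4 = 4.184 W m^-2 → T_e = 92.68 K.
For a single slab of emissivity ε, T_s⁴ = 2T_e⁴/(2−ε); thus T_s = 92.68·(1.085)^(1/4) = 94.59 K.
Greenhouse warming: T_s − T_e = 1.901 K.

2 K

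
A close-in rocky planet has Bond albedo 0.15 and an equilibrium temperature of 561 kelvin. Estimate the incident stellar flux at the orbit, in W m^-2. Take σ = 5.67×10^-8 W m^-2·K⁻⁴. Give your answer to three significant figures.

From S(1−α)/4 = σT⁴: S = 4σT⁴/(1−α).
The emitted flux is σT⁴ = 5616 W m^-2.
S = 4·5616/0.85 = 26430 W m^-2.

26400 W m^-2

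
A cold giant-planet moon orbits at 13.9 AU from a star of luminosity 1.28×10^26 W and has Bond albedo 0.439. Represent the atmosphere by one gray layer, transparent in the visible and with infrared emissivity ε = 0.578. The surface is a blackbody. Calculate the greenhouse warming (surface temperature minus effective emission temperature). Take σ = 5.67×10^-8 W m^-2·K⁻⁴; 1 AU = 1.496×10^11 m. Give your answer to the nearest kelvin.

d = 13.9 × 1.496×10^11 m = 2.079×10^12 m.
Flux at the orbit: S = L/(4πd²) = 1.28×10^26/(4π·(2.08×10^12)²) = 2.356 W m^-2.
Effective emission temperature (TOA balance): σT_e⁴ = S(1−α)/4 = 0.3304 W m^-2 → T_e = 49.13 K.
The surface balance (absorbed SW + ε·downward IR = σT_s⁴) with T_a⁴ = T_s⁴/2 reduces to T_s = T_e·[2/(2−ε)]^¼ = 53.50 K.
T_s − T_e = 53.50 − 49.13 = 4.373 K.

4 kelvin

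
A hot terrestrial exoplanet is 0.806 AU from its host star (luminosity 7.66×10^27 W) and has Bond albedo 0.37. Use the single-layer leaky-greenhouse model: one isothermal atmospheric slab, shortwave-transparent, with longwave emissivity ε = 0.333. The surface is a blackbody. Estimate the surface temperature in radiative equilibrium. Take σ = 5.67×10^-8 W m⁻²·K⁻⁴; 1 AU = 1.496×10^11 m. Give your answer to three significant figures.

611 K

Orbital distance: d = 0.806 AU = 1.206×10^11 m.
Flux at the orbit: S = L/(4πd²) = 7.66×10^27/(4π·(1.21×10^11)²) = 41930 W m⁻².
At the top of the atmosphere, σT_e⁴ = S(1−α)/4 = 6603 W m⁻², giving T_e = 584.2 K.
For a single slab of emissivity ε, T_s⁴ = 2T_e⁴/(2−ε); thus T_s = 584.2·(1.2)^(1/4) = 611.4 K.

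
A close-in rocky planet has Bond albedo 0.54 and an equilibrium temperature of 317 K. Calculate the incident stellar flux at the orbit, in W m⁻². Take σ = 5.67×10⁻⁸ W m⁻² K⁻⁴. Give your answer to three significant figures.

Invert the energy balance for S: S = 4σT⁴/(1−α).
The emitted flux is σT⁴ = 572.6 W m⁻².
So S = 4×572.6/(1−0.54) = 4979 W m⁻².

4980 W m⁻²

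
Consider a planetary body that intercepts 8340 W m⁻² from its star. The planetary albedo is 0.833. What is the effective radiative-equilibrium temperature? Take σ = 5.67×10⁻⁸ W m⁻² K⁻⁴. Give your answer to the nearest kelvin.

280 K

Averaging over the sphere, the absorbed flux is S(1−α)/4 = 348.2 W m⁻².
Set σT⁴ = 348.2 → T = (348.2/σ)^(1/4) = 279.9 K.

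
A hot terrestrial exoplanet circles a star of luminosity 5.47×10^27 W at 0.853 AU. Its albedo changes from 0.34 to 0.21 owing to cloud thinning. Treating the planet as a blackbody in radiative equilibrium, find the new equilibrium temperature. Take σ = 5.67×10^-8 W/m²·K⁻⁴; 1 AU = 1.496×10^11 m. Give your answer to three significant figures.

d = 0.853 × 1.496×10^11 m = 1.276×10^11 m.
Flux at the orbit: S = L/(4πd²) = 5.47×10^27/(4π·(1.28×10^11)²) = 26730 W/m².
New equilibrium: T₂ = [(1−0.21)·26730/(4σ)]^(1/4) = 552.4 K.

552 K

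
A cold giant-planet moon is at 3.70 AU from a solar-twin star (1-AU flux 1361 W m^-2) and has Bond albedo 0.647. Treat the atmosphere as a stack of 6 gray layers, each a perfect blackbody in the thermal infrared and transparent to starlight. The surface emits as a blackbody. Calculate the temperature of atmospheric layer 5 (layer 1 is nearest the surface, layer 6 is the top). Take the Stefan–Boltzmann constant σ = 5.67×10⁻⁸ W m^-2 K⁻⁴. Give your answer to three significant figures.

133 K

By the inverse-square law, S = 1361/3.70² = 99.42 W m^-2.
The effective emission temperature is T_e = [S(1−α)/(4σ)]^¼ = 111.5 K.
The net upward flux σT_e⁴ is constant between every pair of levels, so T_k⁴ = (N+1−k)T_e⁴.
With k = 5: T_5 = (6+1−5)^¼·111.5 K = 132.6 K.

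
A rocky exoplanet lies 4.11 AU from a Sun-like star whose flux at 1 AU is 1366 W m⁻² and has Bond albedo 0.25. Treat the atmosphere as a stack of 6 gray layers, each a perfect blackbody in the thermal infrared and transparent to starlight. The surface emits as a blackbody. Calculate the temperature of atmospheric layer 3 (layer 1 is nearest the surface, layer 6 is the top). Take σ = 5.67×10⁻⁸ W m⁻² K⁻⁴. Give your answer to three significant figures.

By the inverse-square law, S = 1366/4.11² = 80.87 W m⁻².
Top-of-atmosphere balance: σT_e⁴ = S(1−α)/4 = 15.16 W m⁻² → T_e = 127.9 K.
The net upward flux σT_e⁴ is constant between every pair of levels, so T_k⁴ = (N+1−k)T_e⁴.
T_3 = (4)^(1/4)·127.9 = 180.8 K.

181 K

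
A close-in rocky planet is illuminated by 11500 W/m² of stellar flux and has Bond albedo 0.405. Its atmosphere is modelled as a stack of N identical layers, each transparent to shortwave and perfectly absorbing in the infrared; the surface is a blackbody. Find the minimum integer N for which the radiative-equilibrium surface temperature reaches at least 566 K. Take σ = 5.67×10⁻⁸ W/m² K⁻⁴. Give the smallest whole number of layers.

3

Top-of-atmosphere balance: σT_e⁴ = S(1−α)/4 = 1711 W/m² → T_e = 416.8 K.
Need (N+1)T_e⁴ ≥ T_s⁴, i.e. N+1 ≥ (566/416.8)⁴ = 3.402.
Rounding up, N = 3.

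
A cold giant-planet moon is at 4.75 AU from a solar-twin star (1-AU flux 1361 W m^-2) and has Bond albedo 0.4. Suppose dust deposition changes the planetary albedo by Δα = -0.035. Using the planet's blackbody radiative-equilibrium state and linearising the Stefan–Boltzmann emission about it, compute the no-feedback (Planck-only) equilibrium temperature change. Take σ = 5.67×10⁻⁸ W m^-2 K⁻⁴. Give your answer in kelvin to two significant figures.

Irradiance scales as 1/d², so S = 1361 W m^-2 × (1/4.75)² = 60.32 W m^-2.
Reference equilibrium: T_e = [S(1−α)/(4σ)]^(1/4) = 112.4 K.
TOA radiative forcing: ΔF = −S·Δα/4 = −60.32·(-0.035)/4 = 0.5278 W m^-2.
The Planck feedback parameter is 4σT_e³ = 0.3220 W m^-2/K.
Hence the no-feedback warming is ΔF/(4σT_e³) = 1.64 K.

1.6 K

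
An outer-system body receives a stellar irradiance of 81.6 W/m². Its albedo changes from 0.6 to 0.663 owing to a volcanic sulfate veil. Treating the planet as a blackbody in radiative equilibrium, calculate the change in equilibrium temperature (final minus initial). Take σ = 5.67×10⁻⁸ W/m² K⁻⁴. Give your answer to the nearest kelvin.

-5 K

Initial: T₁ = [S(1−0.6)/(4σ)]^(1/4) = 109.5 K.
After:  T₂ = [81.60·0.337/(4σ)]^(1/4) = 104.9 K.
Change: 104.9 − 109.5 = -4.594 K.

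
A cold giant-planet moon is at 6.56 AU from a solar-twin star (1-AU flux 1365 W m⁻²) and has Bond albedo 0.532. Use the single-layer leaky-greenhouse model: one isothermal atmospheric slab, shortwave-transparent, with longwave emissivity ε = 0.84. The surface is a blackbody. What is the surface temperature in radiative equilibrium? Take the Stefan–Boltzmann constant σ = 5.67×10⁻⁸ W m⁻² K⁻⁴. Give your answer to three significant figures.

103 kelvin

Flux at the orbit: S = 1365/(6.56)² = 31.72 W m⁻².
The planet radiates to space at T_e = [S(1−α)/(4σ)]^(1/4) = 89.95 K.
For a single slab of emissivity ε, T_s⁴ = 2T_e⁴/(2−ε); thus T_s = 89.95·(1.724)^(1/4) = 103.1 K.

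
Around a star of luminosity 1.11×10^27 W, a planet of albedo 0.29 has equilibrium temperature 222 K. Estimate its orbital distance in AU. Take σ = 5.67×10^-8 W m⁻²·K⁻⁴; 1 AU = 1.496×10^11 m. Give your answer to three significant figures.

2.26 AU

Required flux: S = 4σT⁴/(1−α) = 775.9 W m⁻².
S = L/(4πd²) → d = √(L/4πS) = √(1.11×10^27/(4π·775.9)) = 3.374×10^11 m = 2.255 AU.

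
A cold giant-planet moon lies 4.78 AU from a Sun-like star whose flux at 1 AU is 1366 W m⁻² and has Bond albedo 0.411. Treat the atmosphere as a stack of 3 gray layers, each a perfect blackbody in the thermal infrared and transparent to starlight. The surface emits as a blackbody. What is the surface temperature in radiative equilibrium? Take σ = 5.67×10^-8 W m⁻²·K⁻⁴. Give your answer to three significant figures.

Flux at the orbit: S = 1366/(4.78)² = 59.79 W m⁻².
Top-of-atmosphere balance: σT_e⁴ = S(1−α)/4 = 8.803 W m⁻² → T_e = 111.6 K.
For an N-layer opaque stack, T_s⁴ = (N+1)T_e⁴, hence T_s = (4)^(1/4)×111.6 K = 157.9 K.

158 K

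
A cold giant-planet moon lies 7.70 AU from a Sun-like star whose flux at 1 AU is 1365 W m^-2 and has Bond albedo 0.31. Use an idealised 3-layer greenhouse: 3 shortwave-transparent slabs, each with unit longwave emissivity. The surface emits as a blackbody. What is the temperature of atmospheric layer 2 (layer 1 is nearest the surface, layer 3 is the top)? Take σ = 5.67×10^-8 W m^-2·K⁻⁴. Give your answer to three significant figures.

Irradiance scales as 1/d², so S = 1365 W m^-2 × (1/7.70)² = 23.02 W m^-2.
The effective emission temperature is T_e = [S(1−α)/(4σ)]^¼ = 91.48 K.
Each opaque layer satisfies 2T_j⁴ = T_{j−1}⁴ + T_{j+1}⁴, giving T_k⁴ = (N+1−k)T_e⁴.
T_2 = (2)^(1/4)·91.48 = 108.8 K.

109 kelvin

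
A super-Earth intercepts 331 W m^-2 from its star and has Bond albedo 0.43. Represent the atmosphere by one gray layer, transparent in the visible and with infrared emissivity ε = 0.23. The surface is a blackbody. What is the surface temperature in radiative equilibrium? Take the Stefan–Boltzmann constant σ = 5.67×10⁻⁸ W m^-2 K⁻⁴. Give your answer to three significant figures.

Effective emission temperature (TOA balance): σT_e⁴ = S(1−α)/4 = 47.17 W m^-2 → T_e = 169.8 K.
Surface balance with a leaky layer gives σT_s⁴ = σT_e⁴·2/(2−ε), so T_s = T_e·[2/(2−0.23)]^(1/4) = 175.1 K.

175 K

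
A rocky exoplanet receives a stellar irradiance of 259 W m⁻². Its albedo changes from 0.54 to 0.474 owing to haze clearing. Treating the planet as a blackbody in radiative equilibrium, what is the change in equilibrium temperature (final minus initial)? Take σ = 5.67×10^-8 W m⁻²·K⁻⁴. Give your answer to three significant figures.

5.16 K

Before: T₁ = [259.0·0.46/(4σ)]^(1/4) = 151.4 K.
Final:   T₂ = [S(1−0.474)/(4σ)]^(1/4) = 156.6 K.
Change: 156.6 − 151.4 = 5.160 K.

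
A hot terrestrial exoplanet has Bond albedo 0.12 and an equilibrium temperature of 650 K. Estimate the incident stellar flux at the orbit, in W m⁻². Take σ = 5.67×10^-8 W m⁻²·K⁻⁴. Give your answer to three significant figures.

46000 W m⁻²

From S(1−α)/4 = σT⁴: S = 4σT⁴/(1−α).
The emitted flux is σT⁴ = 10120 W m⁻².
So S = 4×10120/(1−0.12) = 46010 W m⁻².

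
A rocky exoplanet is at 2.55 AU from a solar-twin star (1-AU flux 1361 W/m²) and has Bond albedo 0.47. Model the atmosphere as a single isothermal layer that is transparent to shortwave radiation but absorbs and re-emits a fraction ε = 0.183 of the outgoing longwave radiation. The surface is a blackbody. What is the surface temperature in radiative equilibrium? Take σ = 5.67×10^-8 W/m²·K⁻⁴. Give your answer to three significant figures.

152 K

Irradiance scales as 1/d², so S = 1361 W/m² × (1/2.55)² = 209.3 W/m².
The planet radiates to space at T_e = [S(1−α)/(4σ)]^(1/4) = 148.7 K.
Surface balance with a leaky layer gives σT_s⁴ = σT_e⁴·2/(2−ε), so T_s = T_e·[2/(2−0.183)]^(1/4) = 152.3 K.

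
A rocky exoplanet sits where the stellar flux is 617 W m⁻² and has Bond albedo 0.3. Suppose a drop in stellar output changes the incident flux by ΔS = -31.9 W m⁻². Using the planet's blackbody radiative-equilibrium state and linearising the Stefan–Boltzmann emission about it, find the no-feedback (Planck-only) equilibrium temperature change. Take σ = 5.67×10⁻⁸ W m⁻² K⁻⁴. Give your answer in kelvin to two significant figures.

The baseline emission temperature is T_e = 208.9 K.
Only a fraction (1−α) is absorbed and it's spread over 4πR², so ΔF = (1−α)ΔS/4 = -5.582 W m⁻².
Linearising σT⁴ gives d(σT⁴)/dT = 4σT_e³ = 2.068 W m⁻² per K.
Hence the no-feedback warming is ΔF/(4σT_e³) = -2.70 K.

-2.7 K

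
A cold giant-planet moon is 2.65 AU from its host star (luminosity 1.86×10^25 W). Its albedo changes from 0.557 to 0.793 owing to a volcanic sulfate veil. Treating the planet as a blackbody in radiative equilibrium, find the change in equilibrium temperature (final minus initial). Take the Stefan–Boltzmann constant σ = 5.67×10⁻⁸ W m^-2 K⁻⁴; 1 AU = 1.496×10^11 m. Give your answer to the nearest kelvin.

-11 K

d = 2.65 × 1.496×10^11 m = 3.964×10^11 m.
Flux at the orbit: S = L/(4πd²) = 1.86×10^25/(4π·(3.96×10^11)²) = 9.418 W m^-2.
Before: T₁ = [9.418·0.443/(4σ)]^(1/4) = 65.49 K.
Final:   T₂ = [S(1−0.793)/(4σ)]^(1/4) = 54.15 K.
Change: 54.15 − 65.49 = -11.34 K.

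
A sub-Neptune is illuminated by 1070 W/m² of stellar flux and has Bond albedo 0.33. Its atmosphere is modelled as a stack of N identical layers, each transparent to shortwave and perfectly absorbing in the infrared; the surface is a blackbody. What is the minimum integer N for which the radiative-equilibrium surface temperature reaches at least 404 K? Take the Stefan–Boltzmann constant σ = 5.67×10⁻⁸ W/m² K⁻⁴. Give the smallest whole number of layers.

Top-of-atmosphere balance: σT_e⁴ = S(1−α)/4 = 179.2 W/m² → T_e = 237.1 K.
Since T_s⁴ = (N+1)T_e⁴, we need N ≥ (T_s/T_e)⁴ − 1 = 7.428.
Rounding up, N = 8.

8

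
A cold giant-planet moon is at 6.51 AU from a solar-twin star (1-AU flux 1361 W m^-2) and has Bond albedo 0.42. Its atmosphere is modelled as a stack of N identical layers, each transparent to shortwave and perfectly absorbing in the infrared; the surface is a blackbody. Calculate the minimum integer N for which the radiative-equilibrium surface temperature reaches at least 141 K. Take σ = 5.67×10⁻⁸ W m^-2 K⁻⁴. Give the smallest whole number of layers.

4

Flux at the orbit: S = 1361/(6.51)² = 32.11 W m^-2.
Top-of-atmosphere balance: σT_e⁴ = S(1−α)/4 = 4.657 W m^-2 → T_e = 95.20 K.
Since T_s⁴ = (N+1)T_e⁴, we need N ≥ (T_s/T_e)⁴ − 1 = 3.813.
The minimum whole number is N = 4.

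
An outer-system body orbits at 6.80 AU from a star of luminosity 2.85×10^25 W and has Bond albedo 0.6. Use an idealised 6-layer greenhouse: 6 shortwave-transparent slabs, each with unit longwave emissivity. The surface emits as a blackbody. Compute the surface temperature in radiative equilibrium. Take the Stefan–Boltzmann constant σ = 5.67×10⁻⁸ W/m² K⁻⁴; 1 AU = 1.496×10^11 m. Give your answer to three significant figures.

72.1 K

d = 6.80 × 1.496×10^11 m = 1.017×10^12 m.
Spreading L over a sphere of radius d: S = 2.85×10^25/(4π·1.02×10^12²) = 2.192 W/m².
OLR = S(1−α)/4 = 0.2192 W/m²; the top layer radiates at T_e = 44.34 K.
With N = 6 opaque layers, T_s = (N+1)^(1/4)·T_e = 7^(1/4)·44.34 = 72.12 K.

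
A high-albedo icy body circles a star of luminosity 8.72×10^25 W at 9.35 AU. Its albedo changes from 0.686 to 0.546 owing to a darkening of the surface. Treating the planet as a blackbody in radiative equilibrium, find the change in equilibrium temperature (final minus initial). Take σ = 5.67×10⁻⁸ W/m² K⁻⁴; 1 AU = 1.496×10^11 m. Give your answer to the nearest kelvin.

Orbital distance: d = 9.35 AU = 1.399×10^12 m.
S = L/(4πd²) = 3.547 W/m².
Initial: T₁ = [S(1−0.686)/(4σ)]^(1/4) = 47.07 K.
After:  T₂ = [3.547·0.454/(4σ)]^(1/4) = 51.62 K.
ΔT = T₂ − T₁ = 4.545 K.

5 K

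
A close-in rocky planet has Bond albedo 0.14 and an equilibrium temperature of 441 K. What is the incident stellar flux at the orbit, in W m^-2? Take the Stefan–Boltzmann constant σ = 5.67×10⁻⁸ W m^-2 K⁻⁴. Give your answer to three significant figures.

From S(1−α)/4 = σT⁴: S = 4σT⁴/(1−α).
The emitted flux is σT⁴ = 2145 W m^-2.
So S = 4×2145/(1−0.14) = 9975 W m^-2.

9970 W m^-2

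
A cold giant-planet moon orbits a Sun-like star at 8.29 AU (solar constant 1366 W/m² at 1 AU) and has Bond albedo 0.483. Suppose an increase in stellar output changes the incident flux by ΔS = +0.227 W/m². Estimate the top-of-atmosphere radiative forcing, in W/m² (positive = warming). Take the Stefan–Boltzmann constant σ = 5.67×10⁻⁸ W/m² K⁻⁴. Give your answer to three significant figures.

0.0293 W/m²

Irradiance scales as 1/d², so S = 1366 W/m² × (1/8.29)² = 19.88 W/m².
ΔF = Δ[S(1−α)]/4 = (1−0.483)·+0.227/4 = 0.02934 W/m².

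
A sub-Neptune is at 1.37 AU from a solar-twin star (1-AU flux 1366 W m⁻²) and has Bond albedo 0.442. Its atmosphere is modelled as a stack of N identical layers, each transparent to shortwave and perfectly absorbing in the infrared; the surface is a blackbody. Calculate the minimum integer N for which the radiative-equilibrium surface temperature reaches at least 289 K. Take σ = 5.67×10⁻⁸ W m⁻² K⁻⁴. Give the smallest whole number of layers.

3

Flux at the orbit: S = 1366/(1.37)² = 727.8 W m⁻².
The effective emission temperature is T_e = [S(1−α)/(4σ)]^¼ = 205.7 K.
Need (N+1)T_e⁴ ≥ T_s⁴, i.e. N+1 ≥ (289/205.7)⁴ = 3.896.
Rounding up, N = 3.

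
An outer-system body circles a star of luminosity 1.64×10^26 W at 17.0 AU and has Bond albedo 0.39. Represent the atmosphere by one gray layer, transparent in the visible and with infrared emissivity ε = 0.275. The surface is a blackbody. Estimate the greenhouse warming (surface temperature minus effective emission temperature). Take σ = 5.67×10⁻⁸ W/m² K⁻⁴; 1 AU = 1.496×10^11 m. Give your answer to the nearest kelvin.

2 K

d = 17.0 × 1.496×10^11 m = 2.543×10^12 m.
Spreading L over a sphere of radius d: S = 1.64×10^26/(4π·2.54×10^12²) = 2.018 W/m².
Effective emission temperature (TOA balance): σT_e⁴ = S(1−α)/4 = 0.3077 W/m² → T_e = 48.27 K.
For a single slab of emissivity ε, T_s⁴ = 2T_e⁴/(2−ε); thus T_s = 48.27·(1.159)^(1/4) = 50.08 K.
T_s − T_e = 50.08 − 48.27 = 1.818 K.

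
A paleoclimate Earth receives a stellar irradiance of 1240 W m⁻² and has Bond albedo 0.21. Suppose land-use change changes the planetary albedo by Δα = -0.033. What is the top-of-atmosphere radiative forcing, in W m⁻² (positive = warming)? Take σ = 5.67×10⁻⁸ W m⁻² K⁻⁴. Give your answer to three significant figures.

10.2 W m⁻²

The change in absorbed flux is Δ[S(1−α)/4] = −SΔα/4 = 10.23 W m⁻².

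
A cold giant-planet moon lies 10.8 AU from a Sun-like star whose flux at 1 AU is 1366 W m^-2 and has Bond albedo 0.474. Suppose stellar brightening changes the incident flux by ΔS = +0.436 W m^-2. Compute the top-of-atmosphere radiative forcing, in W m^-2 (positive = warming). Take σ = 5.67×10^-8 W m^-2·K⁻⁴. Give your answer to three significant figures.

Irradiance scales as 1/d², so S = 1366 W m^-2 × (1/10.8)² = 11.71 W m^-2.
ΔF = Δ[S(1−α)]/4 = (1−0.474)·+0.436/4 = 0.05733 W m^-2.

0.0573 W m^-2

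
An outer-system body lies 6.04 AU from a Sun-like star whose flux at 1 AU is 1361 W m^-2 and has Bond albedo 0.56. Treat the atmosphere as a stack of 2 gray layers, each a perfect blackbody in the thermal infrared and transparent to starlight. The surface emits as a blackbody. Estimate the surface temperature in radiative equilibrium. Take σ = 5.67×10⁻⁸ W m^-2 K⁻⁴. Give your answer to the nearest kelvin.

121 K

Irradiance scales as 1/d², so S = 1361 W m^-2 × (1/6.04)² = 37.31 W m^-2.
Top-of-atmosphere balance: σT_e⁴ = S(1−α)/4 = 4.104 W m^-2 → T_e = 92.24 K.
Layer-by-layer balance gives σT_s⁴ = (N+1)σT_e⁴, so T_s = 3^¼·92.24 = 121.4 K.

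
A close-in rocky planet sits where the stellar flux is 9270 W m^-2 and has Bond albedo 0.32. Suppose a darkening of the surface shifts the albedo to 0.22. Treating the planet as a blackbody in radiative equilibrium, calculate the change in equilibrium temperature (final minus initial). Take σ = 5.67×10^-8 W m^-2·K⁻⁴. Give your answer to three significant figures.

14.2 kelvin

Before: T₁ = [9270·0.68/(4σ)]^(1/4) = 408.3 K.
After:  T₂ = [9270·0.78/(4σ)]^(1/4) = 422.6 K.
ΔT = T₂ − T₁ = 14.25 K.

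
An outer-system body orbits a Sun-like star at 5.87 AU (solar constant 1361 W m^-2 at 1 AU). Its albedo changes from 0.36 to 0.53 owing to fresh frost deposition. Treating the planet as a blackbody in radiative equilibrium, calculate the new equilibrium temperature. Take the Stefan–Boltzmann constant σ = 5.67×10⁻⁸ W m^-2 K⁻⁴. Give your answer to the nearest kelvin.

95 kelvin

Irradiance scales as 1/d², so S = 1361 W m^-2 × (1/5.87)² = 39.50 W m^-2.
New equilibrium: T₂ = [(1−0.53)·39.50/(4σ)]^(1/4) = 95.12 K.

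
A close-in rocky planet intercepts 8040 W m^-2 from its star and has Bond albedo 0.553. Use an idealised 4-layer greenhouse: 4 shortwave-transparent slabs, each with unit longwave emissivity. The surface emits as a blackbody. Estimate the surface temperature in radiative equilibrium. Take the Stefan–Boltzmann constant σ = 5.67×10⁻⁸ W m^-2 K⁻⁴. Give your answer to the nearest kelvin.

The effective emission temperature is T_e = [S(1−α)/(4σ)]^¼ = 354.8 K.
For an N-layer opaque stack, T_s⁴ = (N+1)T_e⁴, hence T_s = (5)^(1/4)×354.8 K = 530.5 K.

531 kelvin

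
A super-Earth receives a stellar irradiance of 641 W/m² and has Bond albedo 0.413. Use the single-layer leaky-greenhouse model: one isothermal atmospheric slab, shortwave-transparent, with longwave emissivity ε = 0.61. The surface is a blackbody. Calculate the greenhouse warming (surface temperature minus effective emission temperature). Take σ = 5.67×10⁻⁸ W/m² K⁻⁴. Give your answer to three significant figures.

The planet radiates to space at T_e = [S(1−α)/(4σ)]^(1/4) = 201.8 K.
The surface balance (absorbed SW + ε·downward IR = σT_s⁴) with T_a⁴ = T_s⁴/2 reduces to T_s = T_e·[2/(2−ε)]^¼ = 221.0 K.
Greenhouse warming: T_s − T_e = 19.22 K.

19.2 kelvin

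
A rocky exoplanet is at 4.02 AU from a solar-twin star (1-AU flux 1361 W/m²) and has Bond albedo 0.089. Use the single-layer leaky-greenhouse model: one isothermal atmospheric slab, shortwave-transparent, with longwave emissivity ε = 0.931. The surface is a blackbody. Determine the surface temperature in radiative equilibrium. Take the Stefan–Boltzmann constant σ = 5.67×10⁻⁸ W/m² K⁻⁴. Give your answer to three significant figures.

Flux at the orbit: S = 1361/(4.02)² = 84.22 W/m².
Effective emission temperature (TOA balance): σT_e⁴ = S(1−α)/4 = 19.18 W/m² → T_e = 135.6 K.
The surface balance (absorbed SW + ε·downward IR = σT_s⁴) with T_a⁴ = T_s⁴/2 reduces to T_s = T_e·[2/(2−ε)]^¼ = 158.6 K.

159 K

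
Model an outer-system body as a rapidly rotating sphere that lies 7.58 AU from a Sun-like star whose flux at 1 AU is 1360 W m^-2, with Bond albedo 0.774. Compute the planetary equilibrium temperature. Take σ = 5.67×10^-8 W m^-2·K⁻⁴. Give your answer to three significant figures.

Flux at the orbit: S = 1360/(7.58)² = 23.67 W m^-2.
Absorbed flux (global mean): S(1−α)/4 = 23.67·0.226/4 = 1.337 W m^-2.
Set σT⁴ = 1.337 → T = (1.337/σ)^(1/4) = 69.69 K.

69.7 K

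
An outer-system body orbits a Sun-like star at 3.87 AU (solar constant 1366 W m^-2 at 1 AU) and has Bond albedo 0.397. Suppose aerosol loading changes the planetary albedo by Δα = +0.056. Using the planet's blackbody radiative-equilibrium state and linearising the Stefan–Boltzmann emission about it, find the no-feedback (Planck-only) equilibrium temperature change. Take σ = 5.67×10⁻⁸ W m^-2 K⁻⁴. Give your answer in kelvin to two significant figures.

-2.9 K

Flux at the orbit: S = 1366/(3.87)² = 91.21 W m^-2.
The baseline emission temperature is T_e = 124.8 K.
The change in absorbed flux is Δ[S(1−α)/4] = −SΔα/4 = -1.277 W m^-2.
The Planck feedback parameter is 4σT_e³ = 0.4407 W m^-2/K.
So ΔT₀ = -1.277/0.4407 = -2.90 K.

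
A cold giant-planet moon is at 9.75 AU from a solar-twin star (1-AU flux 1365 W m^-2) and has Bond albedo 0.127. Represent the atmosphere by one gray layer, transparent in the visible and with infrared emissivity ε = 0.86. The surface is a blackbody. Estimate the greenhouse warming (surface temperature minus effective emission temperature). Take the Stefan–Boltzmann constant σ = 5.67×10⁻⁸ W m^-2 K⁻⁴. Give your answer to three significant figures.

13.0 K

Irradiance scales as 1/d², so S = 1365 W m^-2 × (1/9.75)² = 14.36 W m^-2.
The planet radiates to space at T_e = [S(1−α)/(4σ)]^(1/4) = 86.22 K.
Surface balance with a leaky layer gives σT_s⁴ = σT_e⁴·2/(2−ε), so T_s = T_e·[2/(2−0.86)]^(1/4) = 99.23 K.
Greenhouse warming: T_s − T_e = 13.01 K.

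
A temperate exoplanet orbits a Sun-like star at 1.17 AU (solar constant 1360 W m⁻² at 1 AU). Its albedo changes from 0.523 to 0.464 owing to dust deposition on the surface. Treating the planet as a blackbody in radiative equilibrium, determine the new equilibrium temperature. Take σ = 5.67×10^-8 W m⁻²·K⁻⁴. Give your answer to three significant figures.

Irradiance scales as 1/d², so S = 1360 W m⁻² × (1/1.17)² = 993.5 W m⁻².
T₂ = [S(1−α₂)/(4σ)]^(1/4) = [993.5·0.536/(4σ)]^(1/4) = 220.1 K.

220 K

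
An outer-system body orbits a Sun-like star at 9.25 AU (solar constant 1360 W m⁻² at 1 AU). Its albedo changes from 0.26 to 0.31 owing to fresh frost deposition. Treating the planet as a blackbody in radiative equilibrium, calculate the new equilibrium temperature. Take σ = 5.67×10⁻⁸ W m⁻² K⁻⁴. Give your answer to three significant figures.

83.4 K

Flux at the orbit: S = 1360/(9.25)² = 15.89 W m⁻².
New equilibrium: T₂ = [(1−0.31)·15.89/(4σ)]^(1/4) = 83.39 K.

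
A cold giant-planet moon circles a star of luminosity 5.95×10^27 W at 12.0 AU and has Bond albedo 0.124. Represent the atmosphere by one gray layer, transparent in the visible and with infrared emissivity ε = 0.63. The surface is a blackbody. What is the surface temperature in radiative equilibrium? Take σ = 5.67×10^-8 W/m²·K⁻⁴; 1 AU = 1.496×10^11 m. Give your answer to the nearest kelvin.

Orbital distance: d = 12.0 AU = 1.795×10^12 m.
Flux at the orbit: S = L/(4πd²) = 5.95×10^27/(4π·(1.80×10^12)²) = 146.9 W/m².
At the top of the atmosphere, σT_e⁴ = S(1−α)/4 = 32.18 W/m², giving T_e = 154.3 K.
The surface balance (absorbed SW + ε·downward IR = σT_s⁴) with T_a⁴ = T_s⁴/2 reduces to T_s = T_e·[2/(2−ε)]^¼ = 169.7 K.

170 K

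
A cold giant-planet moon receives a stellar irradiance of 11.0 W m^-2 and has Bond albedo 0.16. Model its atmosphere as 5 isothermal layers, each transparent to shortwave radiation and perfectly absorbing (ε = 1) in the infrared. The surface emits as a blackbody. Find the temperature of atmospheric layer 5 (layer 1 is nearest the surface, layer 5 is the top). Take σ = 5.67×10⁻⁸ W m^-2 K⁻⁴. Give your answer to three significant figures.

79.9 K

Top-of-atmosphere balance: σT_e⁴ = S(1−α)/4 = 2.310 W m^-2 → T_e = 79.89 K.
In the N-layer model, layer k (counted from the surface) has T_k = (N+1−k)^(1/4)·T_e.
T_5 = (1)^(1/4)·79.89 = 79.89 K.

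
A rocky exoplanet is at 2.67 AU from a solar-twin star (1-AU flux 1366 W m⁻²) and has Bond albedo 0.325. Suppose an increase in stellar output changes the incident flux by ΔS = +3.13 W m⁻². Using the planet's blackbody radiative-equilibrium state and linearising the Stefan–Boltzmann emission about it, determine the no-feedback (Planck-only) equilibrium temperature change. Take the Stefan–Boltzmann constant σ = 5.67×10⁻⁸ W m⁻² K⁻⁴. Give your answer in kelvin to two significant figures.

0.63 K

By the inverse-square law, S = 1366/2.67² = 191.6 W m⁻².
Unperturbed T_e = [191.6·(1−0.325)/(4σ)]^¼ = 154.5 K.
TOA radiative forcing: ΔF = (1−α)ΔS/4 = 0.675·(+3.13)/4 = 0.5282 W m⁻².
Linearising σT⁴ gives d(σT⁴)/dT = 4σT_e³ = 0.8370 W m⁻² per K.
Hence the no-feedback warming is ΔF/(4σT_e³) = 0.631 K.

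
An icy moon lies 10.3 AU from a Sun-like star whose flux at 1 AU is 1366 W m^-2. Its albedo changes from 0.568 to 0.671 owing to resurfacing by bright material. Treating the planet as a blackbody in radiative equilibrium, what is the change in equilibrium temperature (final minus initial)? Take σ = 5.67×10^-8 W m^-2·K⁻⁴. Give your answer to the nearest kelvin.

-5 K

By the inverse-square law, S = 1366/10.3² = 12.88 W m^-2.
Initial: T₁ = [S(1−0.568)/(4σ)]^(1/4) = 70.37 K.
After:  T₂ = [12.88·0.329/(4σ)]^(1/4) = 65.74 K.
Change: 65.74 − 70.37 = -4.632 K.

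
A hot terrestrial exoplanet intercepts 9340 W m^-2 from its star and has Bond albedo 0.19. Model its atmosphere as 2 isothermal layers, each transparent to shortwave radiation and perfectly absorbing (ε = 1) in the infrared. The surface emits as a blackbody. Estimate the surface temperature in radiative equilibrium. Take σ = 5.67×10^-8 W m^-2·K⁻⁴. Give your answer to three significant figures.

562 K

Top-of-atmosphere balance: σT_e⁴ = S(1−α)/4 = 1891 W m^-2 → T_e = 427.4 K.
For an N-layer opaque stack, T_s⁴ = (N+1)T_e⁴, hence T_s = (3)^(1/4)×427.4 K = 562.4 K.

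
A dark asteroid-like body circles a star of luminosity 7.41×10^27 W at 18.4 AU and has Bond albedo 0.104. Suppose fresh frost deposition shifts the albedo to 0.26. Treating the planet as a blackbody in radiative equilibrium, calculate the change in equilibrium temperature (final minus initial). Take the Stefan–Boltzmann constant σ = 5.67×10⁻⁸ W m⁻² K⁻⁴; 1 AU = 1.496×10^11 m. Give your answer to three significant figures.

d = 18.4 × 1.496×10^11 m = 2.753×10^12 m.
Flux at the orbit: S = L/(4πd²) = 7.41×10^27/(4π·(2.75×10^12)²) = 77.82 W m⁻².
With α = 0.104, T₁ = 132.4 K.
Final:   T₂ = [S(1−0.26)/(4σ)]^(1/4) = 126.2 K.
ΔT = T₂ − T₁ = -6.183 K.

-6.18 kelvin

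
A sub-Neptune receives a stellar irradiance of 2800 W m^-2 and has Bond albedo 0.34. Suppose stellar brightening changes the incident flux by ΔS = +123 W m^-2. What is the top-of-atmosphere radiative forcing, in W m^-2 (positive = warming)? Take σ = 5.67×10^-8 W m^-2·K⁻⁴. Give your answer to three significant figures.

Only a fraction (1−α) is absorbed and it's spread over 4πR², so ΔF = (1−α)ΔS/4 = 20.29 W m^-2.

20.3 W m^-2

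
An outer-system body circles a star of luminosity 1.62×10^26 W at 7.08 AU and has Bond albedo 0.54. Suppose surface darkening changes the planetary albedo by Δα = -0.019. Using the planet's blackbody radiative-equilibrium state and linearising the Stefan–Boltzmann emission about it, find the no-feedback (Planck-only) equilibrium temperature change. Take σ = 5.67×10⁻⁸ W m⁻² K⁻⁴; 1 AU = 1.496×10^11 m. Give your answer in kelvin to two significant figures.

d = 7.08 × 1.496×10^11 m = 1.059×10^12 m.
Flux at the orbit: S = L/(4πd²) = 1.62×10^26/(4π·(1.06×10^12)²) = 11.49 W m⁻².
Unperturbed T_e = [11.49·(1−0.54)/(4σ)]^¼ = 69.48 K.
ΔF = −(S/4)Δα = −(11.49/4)×(-0.019) = 0.05458 W m⁻².
The Planck feedback parameter is 4σT_e³ = 0.07608 W m⁻²/K.
So ΔT₀ = 0.05458/0.07608 = 0.717 K.

0.72 K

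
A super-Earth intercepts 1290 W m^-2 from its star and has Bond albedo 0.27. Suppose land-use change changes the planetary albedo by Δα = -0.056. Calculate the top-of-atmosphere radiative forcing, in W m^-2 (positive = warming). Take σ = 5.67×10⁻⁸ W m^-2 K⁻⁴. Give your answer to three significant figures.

ΔF = −(S/4)Δα = −(1290/4)×(-0.056) = 18.06 W m^-2.

18.1 W m^-2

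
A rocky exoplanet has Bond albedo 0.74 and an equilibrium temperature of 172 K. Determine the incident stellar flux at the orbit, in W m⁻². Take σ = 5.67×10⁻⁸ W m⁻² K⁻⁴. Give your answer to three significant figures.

763 W m⁻²

Invert the energy balance for S: S = 4σT⁴/(1−α).
The emitted flux is σT⁴ = 49.62 W m⁻².
So S = 4×49.62/(1−0.74) = 763.5 W m⁻².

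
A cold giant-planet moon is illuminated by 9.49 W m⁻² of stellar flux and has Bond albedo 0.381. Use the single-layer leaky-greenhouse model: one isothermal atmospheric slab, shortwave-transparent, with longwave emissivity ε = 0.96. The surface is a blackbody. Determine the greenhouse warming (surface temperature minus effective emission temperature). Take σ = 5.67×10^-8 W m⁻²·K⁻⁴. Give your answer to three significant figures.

Effective emission temperature (TOA balance): σT_e⁴ = S(1−α)/4 = 1.469 W m⁻² → T_e = 71.34 K.
The surface balance (absorbed SW + ε·downward IR = σT_s⁴) with T_a⁴ = T_s⁴/2 reduces to T_s = T_e·[2/(2−ε)]^¼ = 84.01 K.
Greenhouse warming: T_s − T_e = 12.67 K.

12.7 K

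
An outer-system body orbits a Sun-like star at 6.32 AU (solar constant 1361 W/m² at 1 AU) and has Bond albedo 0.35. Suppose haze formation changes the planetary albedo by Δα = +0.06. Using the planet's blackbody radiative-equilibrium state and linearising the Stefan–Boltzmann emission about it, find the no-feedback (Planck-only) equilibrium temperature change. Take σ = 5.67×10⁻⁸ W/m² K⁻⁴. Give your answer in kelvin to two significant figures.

Flux at the orbit: S = 1361/(6.32)² = 34.07 W/m².
The baseline emission temperature is T_e = 99.41 K.
ΔF = −(S/4)Δα = −(34.07/4)×(+0.06) = -0.5111 W/m².
Planck response: λ_P = 4σT_e³ = 4·5.67×10⁻⁸·(99.41)³ = 0.2228 W/m²/K.
Hence the no-feedback warming is ΔF/(4σT_e³) = -2.29 K.

-2.3 kelvin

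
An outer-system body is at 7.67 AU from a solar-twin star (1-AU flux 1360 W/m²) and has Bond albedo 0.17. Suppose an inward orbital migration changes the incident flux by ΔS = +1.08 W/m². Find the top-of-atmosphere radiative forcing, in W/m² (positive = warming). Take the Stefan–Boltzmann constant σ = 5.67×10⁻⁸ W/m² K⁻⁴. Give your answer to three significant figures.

0.224 W/m²

By the inverse-square law, S = 1360/7.67² = 23.12 W/m².
Only a fraction (1−α) is absorbed and it's spread over 4πR², so ΔF = (1−α)ΔS/4 = 0.2241 W/m².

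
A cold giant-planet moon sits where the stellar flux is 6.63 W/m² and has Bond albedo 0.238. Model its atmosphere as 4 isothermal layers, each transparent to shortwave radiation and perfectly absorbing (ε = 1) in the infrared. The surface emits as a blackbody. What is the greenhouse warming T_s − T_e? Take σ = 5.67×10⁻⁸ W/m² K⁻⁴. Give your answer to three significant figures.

Top-of-atmosphere balance: σT_e⁴ = S(1−α)/4 = 1.263 W/m² → T_e = 68.70 K.
T_s = (N+1)^(1/4)·T_e = 102.7 K.
Warming: T_s − T_e = 34.03 K.

34.0 K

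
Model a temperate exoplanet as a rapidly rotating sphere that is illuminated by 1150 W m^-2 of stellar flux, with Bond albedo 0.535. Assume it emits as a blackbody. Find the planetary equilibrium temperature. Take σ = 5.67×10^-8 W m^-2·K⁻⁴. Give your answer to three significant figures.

220 K

Averaging over the sphere, the absorbed flux is S(1−α)/4 = 133.7 W m^-2.
Set σT⁴ = 133.7 → T = (133.7/σ)^(1/4) = 220.4 K.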